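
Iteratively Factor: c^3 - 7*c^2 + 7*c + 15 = (c - 5)*(c^2 - 2*c - 3) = (c - 5)*(c - 3)*(c + 1)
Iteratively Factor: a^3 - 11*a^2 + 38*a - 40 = (a - 5)*(a^2 - 6*a + 8) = (a - 5)*(a - 2)*(a - 4)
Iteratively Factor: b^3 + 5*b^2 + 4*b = (b + 4)*(b^2 + b) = b*(b + 4)*(b + 1)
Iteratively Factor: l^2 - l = (l)*(l - 1)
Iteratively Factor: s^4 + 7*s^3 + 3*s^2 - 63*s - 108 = (s + 3)*(s^3 + 4*s^2 - 9*s - 36) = (s + 3)^2*(s^2 + s - 12) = (s - 3)*(s + 3)^2*(s + 4)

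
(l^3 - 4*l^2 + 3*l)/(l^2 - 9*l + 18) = l*(l - 1)/(l - 6)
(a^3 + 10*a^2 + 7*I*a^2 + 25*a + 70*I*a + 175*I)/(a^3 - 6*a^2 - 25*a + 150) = (a^2 + a*(5 + 7*I) + 35*I)/(a^2 - 11*a + 30)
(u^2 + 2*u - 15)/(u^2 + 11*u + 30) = (u - 3)/(u + 6)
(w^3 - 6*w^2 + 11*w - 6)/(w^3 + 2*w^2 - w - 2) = (w^2 - 5*w + 6)/(w^2 + 3*w + 2)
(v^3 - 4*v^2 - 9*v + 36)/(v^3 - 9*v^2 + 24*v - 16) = (v^2 - 9)/(v^2 - 5*v + 4)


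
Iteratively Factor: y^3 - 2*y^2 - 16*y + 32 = (y + 4)*(y^2 - 6*y + 8) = (y - 2)*(y + 4)*(y - 4)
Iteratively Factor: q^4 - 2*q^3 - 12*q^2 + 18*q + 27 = (q - 3)*(q^3 + q^2 - 9*q - 9) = (q - 3)*(q + 3)*(q^2 - 2*q - 3) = (q - 3)*(q + 1)*(q + 3)*(q - 3)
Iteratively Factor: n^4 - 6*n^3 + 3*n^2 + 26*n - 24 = (n + 2)*(n^3 - 8*n^2 + 19*n - 12) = (n - 1)*(n + 2)*(n^2 - 7*n + 12) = (n - 3)*(n - 1)*(n + 2)*(n - 4)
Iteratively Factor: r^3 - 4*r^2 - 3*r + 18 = (r + 2)*(r^2 - 6*r + 9) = (r - 3)*(r + 2)*(r - 3)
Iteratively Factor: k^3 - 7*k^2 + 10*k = (k - 2)*(k^2 - 5*k) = (k - 5)*(k - 2)*(k)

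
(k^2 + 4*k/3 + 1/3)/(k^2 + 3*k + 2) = (k + 1/3)/(k + 2)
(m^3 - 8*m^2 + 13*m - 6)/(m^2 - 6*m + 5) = (m^2 - 7*m + 6)/(m - 5)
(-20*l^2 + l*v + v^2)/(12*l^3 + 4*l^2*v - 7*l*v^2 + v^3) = (-20*l^2 + l*v + v^2)/(12*l^3 + 4*l^2*v - 7*l*v^2 + v^3)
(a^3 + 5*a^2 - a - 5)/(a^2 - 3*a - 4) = (a^2 + 4*a - 5)/(a - 4)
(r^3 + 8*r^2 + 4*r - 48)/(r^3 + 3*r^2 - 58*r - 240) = (r^2 + 2*r - 8)/(r^2 - 3*r - 40)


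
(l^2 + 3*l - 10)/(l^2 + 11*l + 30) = (l - 2)/(l + 6)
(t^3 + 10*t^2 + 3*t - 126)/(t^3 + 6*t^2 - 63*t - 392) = (t^2 + 3*t - 18)/(t^2 - t - 56)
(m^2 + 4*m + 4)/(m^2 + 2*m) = (m + 2)/m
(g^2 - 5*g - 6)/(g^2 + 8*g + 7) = (g - 6)/(g + 7)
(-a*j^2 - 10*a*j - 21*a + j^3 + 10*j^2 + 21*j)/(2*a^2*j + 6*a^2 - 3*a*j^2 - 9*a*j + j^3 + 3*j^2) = (-j - 7)/(2*a - j)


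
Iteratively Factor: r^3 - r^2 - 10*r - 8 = (r + 1)*(r^2 - 2*r - 8) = (r - 4)*(r + 1)*(r + 2)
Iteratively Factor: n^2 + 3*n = (n + 3)*(n)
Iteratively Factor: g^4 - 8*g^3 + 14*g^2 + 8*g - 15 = (g - 5)*(g^3 - 3*g^2 - g + 3) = (g - 5)*(g + 1)*(g^2 - 4*g + 3) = (g - 5)*(g - 1)*(g + 1)*(g - 3)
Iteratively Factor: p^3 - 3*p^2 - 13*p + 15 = (p - 1)*(p^2 - 2*p - 15) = (p - 5)*(p - 1)*(p + 3)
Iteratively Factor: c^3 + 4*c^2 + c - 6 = (c - 1)*(c^2 + 5*c + 6) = (c - 1)*(c + 2)*(c + 3)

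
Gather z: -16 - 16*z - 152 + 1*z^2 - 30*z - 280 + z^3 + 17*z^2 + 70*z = z^3 + 18*z^2 + 24*z - 448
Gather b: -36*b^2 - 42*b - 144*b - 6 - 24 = -36*b^2 - 186*b - 30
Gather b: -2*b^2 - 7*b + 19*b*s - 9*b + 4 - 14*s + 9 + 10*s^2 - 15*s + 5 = -2*b^2 + b*(19*s - 16) + 10*s^2 - 29*s + 18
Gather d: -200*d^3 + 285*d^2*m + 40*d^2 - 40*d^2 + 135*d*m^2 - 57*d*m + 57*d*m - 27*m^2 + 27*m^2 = -200*d^3 + 285*d^2*m + 135*d*m^2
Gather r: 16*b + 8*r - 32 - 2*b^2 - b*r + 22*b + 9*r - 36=-2*b^2 + 38*b + r*(17 - b) - 68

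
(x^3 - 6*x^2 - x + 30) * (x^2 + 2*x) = x^5 - 4*x^4 - 13*x^3 + 28*x^2 + 60*x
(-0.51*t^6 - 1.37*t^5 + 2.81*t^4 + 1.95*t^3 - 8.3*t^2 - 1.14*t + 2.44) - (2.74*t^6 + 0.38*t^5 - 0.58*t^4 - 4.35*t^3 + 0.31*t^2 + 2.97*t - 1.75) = -3.25*t^6 - 1.75*t^5 + 3.39*t^4 + 6.3*t^3 - 8.61*t^2 - 4.11*t + 4.19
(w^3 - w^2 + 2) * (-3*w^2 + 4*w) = -3*w^5 + 7*w^4 - 4*w^3 - 6*w^2 + 8*w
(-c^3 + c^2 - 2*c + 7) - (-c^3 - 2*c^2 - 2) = 3*c^2 - 2*c + 9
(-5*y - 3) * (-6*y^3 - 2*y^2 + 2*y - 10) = 30*y^4 + 28*y^3 - 4*y^2 + 44*y + 30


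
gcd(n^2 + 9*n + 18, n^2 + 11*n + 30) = n + 6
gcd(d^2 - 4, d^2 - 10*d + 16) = d - 2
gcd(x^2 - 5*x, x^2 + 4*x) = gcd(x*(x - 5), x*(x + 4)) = x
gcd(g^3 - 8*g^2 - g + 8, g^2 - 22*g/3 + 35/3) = 1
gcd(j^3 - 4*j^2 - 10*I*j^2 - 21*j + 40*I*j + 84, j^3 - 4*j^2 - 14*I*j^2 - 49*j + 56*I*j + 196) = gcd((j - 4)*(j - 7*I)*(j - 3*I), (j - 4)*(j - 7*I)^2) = j^2 + j*(-4 - 7*I) + 28*I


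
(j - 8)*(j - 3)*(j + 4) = j^3 - 7*j^2 - 20*j + 96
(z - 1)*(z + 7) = z^2 + 6*z - 7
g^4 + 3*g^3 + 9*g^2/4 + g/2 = g*(g + 1/2)^2*(g + 2)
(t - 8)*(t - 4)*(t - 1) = t^3 - 13*t^2 + 44*t - 32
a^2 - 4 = (a - 2)*(a + 2)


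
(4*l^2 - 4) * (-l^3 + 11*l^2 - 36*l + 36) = -4*l^5 + 44*l^4 - 140*l^3 + 100*l^2 + 144*l - 144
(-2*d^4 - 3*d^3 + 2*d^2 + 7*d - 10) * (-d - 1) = 2*d^5 + 5*d^4 + d^3 - 9*d^2 + 3*d + 10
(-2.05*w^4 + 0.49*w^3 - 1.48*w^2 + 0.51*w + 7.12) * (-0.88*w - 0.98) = 1.804*w^5 + 1.5778*w^4 + 0.8222*w^3 + 1.0016*w^2 - 6.7654*w - 6.9776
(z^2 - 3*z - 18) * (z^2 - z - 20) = z^4 - 4*z^3 - 35*z^2 + 78*z + 360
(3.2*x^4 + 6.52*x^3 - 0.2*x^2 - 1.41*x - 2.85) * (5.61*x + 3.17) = 17.952*x^5 + 46.7212*x^4 + 19.5464*x^3 - 8.5441*x^2 - 20.4582*x - 9.0345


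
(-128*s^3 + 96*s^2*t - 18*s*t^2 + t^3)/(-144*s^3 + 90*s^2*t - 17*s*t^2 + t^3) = (16*s^2 - 10*s*t + t^2)/(18*s^2 - 9*s*t + t^2)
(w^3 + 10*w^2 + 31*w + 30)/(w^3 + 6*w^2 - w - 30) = (w + 2)/(w - 2)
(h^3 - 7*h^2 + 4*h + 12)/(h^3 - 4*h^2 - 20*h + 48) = (h + 1)/(h + 4)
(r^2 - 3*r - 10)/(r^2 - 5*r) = (r + 2)/r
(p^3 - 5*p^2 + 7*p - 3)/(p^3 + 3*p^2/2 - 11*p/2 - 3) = 2*(p^3 - 5*p^2 + 7*p - 3)/(2*p^3 + 3*p^2 - 11*p - 6)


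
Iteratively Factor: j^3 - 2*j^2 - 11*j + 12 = (j + 3)*(j^2 - 5*j + 4) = (j - 1)*(j + 3)*(j - 4)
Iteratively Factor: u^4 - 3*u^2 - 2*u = (u - 2)*(u^3 + 2*u^2 + u) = (u - 2)*(u + 1)*(u^2 + u) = (u - 2)*(u + 1)^2*(u)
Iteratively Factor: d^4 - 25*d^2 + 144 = (d + 4)*(d^3 - 4*d^2 - 9*d + 36) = (d - 4)*(d + 4)*(d^2 - 9) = (d - 4)*(d - 3)*(d + 4)*(d + 3)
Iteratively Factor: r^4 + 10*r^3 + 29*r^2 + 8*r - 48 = (r + 3)*(r^3 + 7*r^2 + 8*r - 16) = (r + 3)*(r + 4)*(r^2 + 3*r - 4) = (r - 1)*(r + 3)*(r + 4)*(r + 4)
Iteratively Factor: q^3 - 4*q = (q + 2)*(q^2 - 2*q) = (q - 2)*(q + 2)*(q)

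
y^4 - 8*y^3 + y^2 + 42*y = y*(y - 7)*(y - 3)*(y + 2)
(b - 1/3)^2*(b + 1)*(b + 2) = b^4 + 7*b^3/3 + b^2/9 - b + 2/9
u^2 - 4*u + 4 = (u - 2)^2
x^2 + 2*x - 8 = (x - 2)*(x + 4)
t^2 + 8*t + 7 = (t + 1)*(t + 7)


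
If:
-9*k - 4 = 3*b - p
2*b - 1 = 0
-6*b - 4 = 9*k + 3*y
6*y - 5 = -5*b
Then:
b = 1/2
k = -11/12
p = -11/4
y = 5/12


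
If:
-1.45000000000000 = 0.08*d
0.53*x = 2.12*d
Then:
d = -18.12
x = -72.50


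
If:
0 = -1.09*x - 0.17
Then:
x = -0.16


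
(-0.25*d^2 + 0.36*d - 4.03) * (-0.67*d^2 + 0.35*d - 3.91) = 0.1675*d^4 - 0.3287*d^3 + 3.8036*d^2 - 2.8181*d + 15.7573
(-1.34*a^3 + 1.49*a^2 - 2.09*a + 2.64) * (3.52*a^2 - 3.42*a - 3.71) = -4.7168*a^5 + 9.8276*a^4 - 7.4812*a^3 + 10.9127*a^2 - 1.2749*a - 9.7944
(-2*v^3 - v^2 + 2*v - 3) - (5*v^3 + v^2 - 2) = -7*v^3 - 2*v^2 + 2*v - 1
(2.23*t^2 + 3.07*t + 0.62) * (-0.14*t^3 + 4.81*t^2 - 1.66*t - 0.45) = -0.3122*t^5 + 10.2965*t^4 + 10.9781*t^3 - 3.1175*t^2 - 2.4107*t - 0.279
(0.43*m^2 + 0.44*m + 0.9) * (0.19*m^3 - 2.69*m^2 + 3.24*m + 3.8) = 0.0817*m^5 - 1.0731*m^4 + 0.3806*m^3 + 0.6386*m^2 + 4.588*m + 3.42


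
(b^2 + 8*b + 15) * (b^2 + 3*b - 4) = b^4 + 11*b^3 + 35*b^2 + 13*b - 60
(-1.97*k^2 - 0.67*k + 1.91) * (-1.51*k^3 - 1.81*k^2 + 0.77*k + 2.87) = 2.9747*k^5 + 4.5774*k^4 - 3.1883*k^3 - 9.6269*k^2 - 0.4522*k + 5.4817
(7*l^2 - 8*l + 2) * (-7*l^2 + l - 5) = -49*l^4 + 63*l^3 - 57*l^2 + 42*l - 10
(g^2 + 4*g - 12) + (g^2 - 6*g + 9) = 2*g^2 - 2*g - 3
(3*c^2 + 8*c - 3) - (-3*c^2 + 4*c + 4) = 6*c^2 + 4*c - 7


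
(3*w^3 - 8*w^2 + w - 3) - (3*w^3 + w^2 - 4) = -9*w^2 + w + 1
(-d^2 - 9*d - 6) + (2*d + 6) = -d^2 - 7*d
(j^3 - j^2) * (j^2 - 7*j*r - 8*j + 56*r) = j^5 - 7*j^4*r - 9*j^4 + 63*j^3*r + 8*j^3 - 56*j^2*r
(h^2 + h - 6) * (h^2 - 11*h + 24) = h^4 - 10*h^3 + 7*h^2 + 90*h - 144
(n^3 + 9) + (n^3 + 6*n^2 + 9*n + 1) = 2*n^3 + 6*n^2 + 9*n + 10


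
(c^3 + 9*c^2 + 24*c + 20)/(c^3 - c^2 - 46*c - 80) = (c + 2)/(c - 8)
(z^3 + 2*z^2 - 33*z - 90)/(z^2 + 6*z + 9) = (z^2 - z - 30)/(z + 3)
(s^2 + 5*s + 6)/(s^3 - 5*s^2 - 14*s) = (s + 3)/(s*(s - 7))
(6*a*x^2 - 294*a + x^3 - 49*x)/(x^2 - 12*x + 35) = (6*a*x + 42*a + x^2 + 7*x)/(x - 5)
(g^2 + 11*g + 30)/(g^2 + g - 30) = (g + 5)/(g - 5)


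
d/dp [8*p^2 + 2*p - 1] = 16*p + 2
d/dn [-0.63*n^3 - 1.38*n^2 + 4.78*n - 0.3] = -1.89*n^2 - 2.76*n + 4.78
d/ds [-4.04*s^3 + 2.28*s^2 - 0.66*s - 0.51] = -12.12*s^2 + 4.56*s - 0.66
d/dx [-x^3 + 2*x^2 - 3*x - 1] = -3*x^2 + 4*x - 3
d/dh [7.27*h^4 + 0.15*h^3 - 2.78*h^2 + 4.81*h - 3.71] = 29.08*h^3 + 0.45*h^2 - 5.56*h + 4.81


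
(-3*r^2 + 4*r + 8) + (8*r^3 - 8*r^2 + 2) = 8*r^3 - 11*r^2 + 4*r + 10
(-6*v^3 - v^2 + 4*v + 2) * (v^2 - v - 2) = -6*v^5 + 5*v^4 + 17*v^3 - 10*v - 4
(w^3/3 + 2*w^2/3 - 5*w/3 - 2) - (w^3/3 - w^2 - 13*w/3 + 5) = 5*w^2/3 + 8*w/3 - 7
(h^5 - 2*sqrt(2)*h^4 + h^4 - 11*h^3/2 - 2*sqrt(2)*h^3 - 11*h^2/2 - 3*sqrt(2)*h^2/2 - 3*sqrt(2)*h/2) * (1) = h^5 - 2*sqrt(2)*h^4 + h^4 - 11*h^3/2 - 2*sqrt(2)*h^3 - 11*h^2/2 - 3*sqrt(2)*h^2/2 - 3*sqrt(2)*h/2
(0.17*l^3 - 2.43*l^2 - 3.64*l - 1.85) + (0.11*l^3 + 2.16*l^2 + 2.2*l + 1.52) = 0.28*l^3 - 0.27*l^2 - 1.44*l - 0.33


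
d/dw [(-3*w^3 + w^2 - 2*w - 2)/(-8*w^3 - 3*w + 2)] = (8*w^4 - 14*w^3 - 69*w^2 + 4*w - 10)/(64*w^6 + 48*w^4 - 32*w^3 + 9*w^2 - 12*w + 4)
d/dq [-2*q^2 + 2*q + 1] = 2 - 4*q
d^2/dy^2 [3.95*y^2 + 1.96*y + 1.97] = 7.90000000000000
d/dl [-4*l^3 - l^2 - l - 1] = -12*l^2 - 2*l - 1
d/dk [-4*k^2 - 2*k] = -8*k - 2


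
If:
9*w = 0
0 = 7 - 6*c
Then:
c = 7/6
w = 0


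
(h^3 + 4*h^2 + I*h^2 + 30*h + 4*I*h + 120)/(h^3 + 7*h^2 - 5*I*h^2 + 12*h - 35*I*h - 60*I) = (h + 6*I)/(h + 3)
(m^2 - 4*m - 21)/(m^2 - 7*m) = (m + 3)/m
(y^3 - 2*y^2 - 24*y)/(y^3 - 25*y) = (y^2 - 2*y - 24)/(y^2 - 25)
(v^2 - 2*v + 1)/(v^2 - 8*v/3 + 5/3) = 3*(v - 1)/(3*v - 5)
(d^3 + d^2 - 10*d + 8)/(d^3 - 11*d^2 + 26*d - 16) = (d + 4)/(d - 8)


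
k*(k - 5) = k^2 - 5*k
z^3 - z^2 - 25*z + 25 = (z - 5)*(z - 1)*(z + 5)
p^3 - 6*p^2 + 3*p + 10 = (p - 5)*(p - 2)*(p + 1)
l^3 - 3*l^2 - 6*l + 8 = (l - 4)*(l - 1)*(l + 2)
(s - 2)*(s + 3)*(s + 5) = s^3 + 6*s^2 - s - 30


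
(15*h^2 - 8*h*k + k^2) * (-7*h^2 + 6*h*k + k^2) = -105*h^4 + 146*h^3*k - 40*h^2*k^2 - 2*h*k^3 + k^4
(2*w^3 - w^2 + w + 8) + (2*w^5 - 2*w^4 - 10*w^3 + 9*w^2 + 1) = 2*w^5 - 2*w^4 - 8*w^3 + 8*w^2 + w + 9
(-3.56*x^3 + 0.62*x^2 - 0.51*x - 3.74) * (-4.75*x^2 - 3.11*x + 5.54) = 16.91*x^5 + 8.1266*x^4 - 19.2281*x^3 + 22.7859*x^2 + 8.806*x - 20.7196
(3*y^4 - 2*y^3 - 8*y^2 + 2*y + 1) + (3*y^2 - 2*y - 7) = 3*y^4 - 2*y^3 - 5*y^2 - 6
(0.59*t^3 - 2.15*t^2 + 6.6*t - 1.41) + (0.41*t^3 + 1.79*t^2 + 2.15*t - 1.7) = 1.0*t^3 - 0.36*t^2 + 8.75*t - 3.11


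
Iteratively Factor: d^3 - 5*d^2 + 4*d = (d - 1)*(d^2 - 4*d) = d*(d - 1)*(d - 4)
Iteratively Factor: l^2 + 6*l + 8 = (l + 2)*(l + 4)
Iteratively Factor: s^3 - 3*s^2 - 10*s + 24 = (s - 4)*(s^2 + s - 6) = (s - 4)*(s - 2)*(s + 3)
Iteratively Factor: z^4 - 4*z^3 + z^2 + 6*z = (z - 2)*(z^3 - 2*z^2 - 3*z) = (z - 2)*(z + 1)*(z^2 - 3*z) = (z - 3)*(z - 2)*(z + 1)*(z)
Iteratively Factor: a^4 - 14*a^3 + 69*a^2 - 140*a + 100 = (a - 5)*(a^3 - 9*a^2 + 24*a - 20) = (a - 5)*(a - 2)*(a^2 - 7*a + 10) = (a - 5)^2*(a - 2)*(a - 2)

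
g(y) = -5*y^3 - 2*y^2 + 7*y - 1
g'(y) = -15*y^2 - 4*y + 7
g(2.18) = -47.05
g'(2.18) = -73.01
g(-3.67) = 193.53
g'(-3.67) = -180.35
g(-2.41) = 40.50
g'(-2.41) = -70.48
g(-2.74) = 67.66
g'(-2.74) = -94.65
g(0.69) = 1.24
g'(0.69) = -2.90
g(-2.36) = 37.06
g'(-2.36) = -67.10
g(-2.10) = 21.78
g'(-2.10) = -50.75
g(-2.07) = 20.29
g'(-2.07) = -48.99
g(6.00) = -1111.00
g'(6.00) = -557.00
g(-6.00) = 965.00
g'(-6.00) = -509.00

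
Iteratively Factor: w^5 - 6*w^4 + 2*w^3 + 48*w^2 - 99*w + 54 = (w - 2)*(w^4 - 4*w^3 - 6*w^2 + 36*w - 27) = (w - 2)*(w - 1)*(w^3 - 3*w^2 - 9*w + 27) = (w - 2)*(w - 1)*(w + 3)*(w^2 - 6*w + 9) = (w - 3)*(w - 2)*(w - 1)*(w + 3)*(w - 3)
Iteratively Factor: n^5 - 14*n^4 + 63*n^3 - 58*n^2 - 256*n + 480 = (n + 2)*(n^4 - 16*n^3 + 95*n^2 - 248*n + 240) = (n - 4)*(n + 2)*(n^3 - 12*n^2 + 47*n - 60) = (n - 4)^2*(n + 2)*(n^2 - 8*n + 15) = (n - 4)^2*(n - 3)*(n + 2)*(n - 5)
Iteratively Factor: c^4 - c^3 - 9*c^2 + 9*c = (c)*(c^3 - c^2 - 9*c + 9) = c*(c - 1)*(c^2 - 9) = c*(c - 3)*(c - 1)*(c + 3)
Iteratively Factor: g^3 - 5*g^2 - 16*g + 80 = (g - 5)*(g^2 - 16) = (g - 5)*(g + 4)*(g - 4)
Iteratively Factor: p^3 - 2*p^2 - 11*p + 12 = (p + 3)*(p^2 - 5*p + 4) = (p - 4)*(p + 3)*(p - 1)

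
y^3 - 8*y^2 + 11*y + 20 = (y - 5)*(y - 4)*(y + 1)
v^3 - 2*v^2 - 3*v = v*(v - 3)*(v + 1)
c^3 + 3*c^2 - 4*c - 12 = (c - 2)*(c + 2)*(c + 3)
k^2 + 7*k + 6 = (k + 1)*(k + 6)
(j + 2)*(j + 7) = j^2 + 9*j + 14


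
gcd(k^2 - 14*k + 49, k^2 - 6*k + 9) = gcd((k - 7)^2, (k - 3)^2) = 1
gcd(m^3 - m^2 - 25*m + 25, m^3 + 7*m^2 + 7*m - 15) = m^2 + 4*m - 5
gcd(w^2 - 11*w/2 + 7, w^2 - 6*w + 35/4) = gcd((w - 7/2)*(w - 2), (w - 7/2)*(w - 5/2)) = w - 7/2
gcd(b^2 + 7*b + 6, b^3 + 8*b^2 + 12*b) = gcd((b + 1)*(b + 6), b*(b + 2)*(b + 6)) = b + 6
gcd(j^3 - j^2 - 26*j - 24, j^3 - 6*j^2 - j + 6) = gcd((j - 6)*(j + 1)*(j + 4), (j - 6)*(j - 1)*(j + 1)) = j^2 - 5*j - 6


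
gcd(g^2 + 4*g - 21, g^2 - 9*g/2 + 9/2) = g - 3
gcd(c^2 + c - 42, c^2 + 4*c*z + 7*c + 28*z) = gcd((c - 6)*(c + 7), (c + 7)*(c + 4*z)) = c + 7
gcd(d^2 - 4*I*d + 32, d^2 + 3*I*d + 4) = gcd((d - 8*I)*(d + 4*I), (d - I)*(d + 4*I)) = d + 4*I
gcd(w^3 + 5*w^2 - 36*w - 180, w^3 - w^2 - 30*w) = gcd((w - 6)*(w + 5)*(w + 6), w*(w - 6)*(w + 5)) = w^2 - w - 30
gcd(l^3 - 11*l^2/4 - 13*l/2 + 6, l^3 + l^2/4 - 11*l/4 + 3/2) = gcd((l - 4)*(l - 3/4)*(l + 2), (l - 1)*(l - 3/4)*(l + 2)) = l^2 + 5*l/4 - 3/2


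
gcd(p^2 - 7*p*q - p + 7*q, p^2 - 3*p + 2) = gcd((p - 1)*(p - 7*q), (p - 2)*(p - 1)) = p - 1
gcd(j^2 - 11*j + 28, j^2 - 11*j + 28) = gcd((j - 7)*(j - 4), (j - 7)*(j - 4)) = j^2 - 11*j + 28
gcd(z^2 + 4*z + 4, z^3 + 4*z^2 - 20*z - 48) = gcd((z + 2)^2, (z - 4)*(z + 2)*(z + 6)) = z + 2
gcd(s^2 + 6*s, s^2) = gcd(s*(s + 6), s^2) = s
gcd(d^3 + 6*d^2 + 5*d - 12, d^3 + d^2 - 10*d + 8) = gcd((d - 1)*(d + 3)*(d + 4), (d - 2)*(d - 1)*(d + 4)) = d^2 + 3*d - 4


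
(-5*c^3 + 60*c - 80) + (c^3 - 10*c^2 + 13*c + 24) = -4*c^3 - 10*c^2 + 73*c - 56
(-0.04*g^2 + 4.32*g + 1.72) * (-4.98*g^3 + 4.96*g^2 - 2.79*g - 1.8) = 0.1992*g^5 - 21.712*g^4 + 12.9732*g^3 - 3.4496*g^2 - 12.5748*g - 3.096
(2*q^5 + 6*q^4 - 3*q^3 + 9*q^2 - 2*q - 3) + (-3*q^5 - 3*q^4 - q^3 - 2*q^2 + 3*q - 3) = -q^5 + 3*q^4 - 4*q^3 + 7*q^2 + q - 6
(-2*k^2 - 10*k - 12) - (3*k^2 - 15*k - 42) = -5*k^2 + 5*k + 30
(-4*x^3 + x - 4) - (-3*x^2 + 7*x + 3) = -4*x^3 + 3*x^2 - 6*x - 7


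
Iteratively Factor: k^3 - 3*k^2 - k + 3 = (k - 3)*(k^2 - 1) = (k - 3)*(k + 1)*(k - 1)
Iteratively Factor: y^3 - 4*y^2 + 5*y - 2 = (y - 2)*(y^2 - 2*y + 1) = (y - 2)*(y - 1)*(y - 1)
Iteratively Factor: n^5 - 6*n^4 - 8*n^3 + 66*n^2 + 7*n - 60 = (n - 5)*(n^4 - n^3 - 13*n^2 + n + 12) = (n - 5)*(n - 1)*(n^3 - 13*n - 12) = (n - 5)*(n - 1)*(n + 1)*(n^2 - n - 12) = (n - 5)*(n - 1)*(n + 1)*(n + 3)*(n - 4)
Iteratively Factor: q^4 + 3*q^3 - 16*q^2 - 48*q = (q + 4)*(q^3 - q^2 - 12*q) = (q + 3)*(q + 4)*(q^2 - 4*q) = q*(q + 3)*(q + 4)*(q - 4)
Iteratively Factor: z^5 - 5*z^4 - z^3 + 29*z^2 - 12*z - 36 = (z + 2)*(z^4 - 7*z^3 + 13*z^2 + 3*z - 18) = (z - 3)*(z + 2)*(z^3 - 4*z^2 + z + 6) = (z - 3)^2*(z + 2)*(z^2 - z - 2) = (z - 3)^2*(z + 1)*(z + 2)*(z - 2)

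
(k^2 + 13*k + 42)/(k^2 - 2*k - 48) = (k + 7)/(k - 8)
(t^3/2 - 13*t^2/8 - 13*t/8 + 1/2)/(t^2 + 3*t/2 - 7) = (4*t^3 - 13*t^2 - 13*t + 4)/(4*(2*t^2 + 3*t - 14))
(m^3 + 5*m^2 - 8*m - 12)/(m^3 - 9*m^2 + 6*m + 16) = (m + 6)/(m - 8)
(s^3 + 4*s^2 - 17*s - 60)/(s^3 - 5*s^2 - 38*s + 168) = (s^2 + 8*s + 15)/(s^2 - s - 42)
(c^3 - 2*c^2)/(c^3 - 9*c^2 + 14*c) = c/(c - 7)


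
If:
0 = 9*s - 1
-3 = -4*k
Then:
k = 3/4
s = 1/9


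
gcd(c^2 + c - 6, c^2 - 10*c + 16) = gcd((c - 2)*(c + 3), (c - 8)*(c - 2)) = c - 2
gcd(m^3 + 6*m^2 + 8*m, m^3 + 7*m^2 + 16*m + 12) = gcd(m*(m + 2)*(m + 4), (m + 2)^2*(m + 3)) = m + 2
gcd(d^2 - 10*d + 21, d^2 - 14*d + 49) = d - 7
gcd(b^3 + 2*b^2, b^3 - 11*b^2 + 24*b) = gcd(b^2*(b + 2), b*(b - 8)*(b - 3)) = b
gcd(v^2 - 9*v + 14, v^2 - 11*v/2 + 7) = v - 2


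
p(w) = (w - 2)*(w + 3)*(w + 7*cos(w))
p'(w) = (1 - 7*sin(w))*(w - 2)*(w + 3) + (w - 2)*(w + 7*cos(w)) + (w + 3)*(w + 7*cos(w)) = -(w - 2)*(w + 3)*(7*sin(w) - 1) + (w - 2)*(w + 7*cos(w)) + (w + 3)*(w + 7*cos(w))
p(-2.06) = 20.42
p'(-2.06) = -10.71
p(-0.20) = -41.03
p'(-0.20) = -10.73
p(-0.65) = -30.66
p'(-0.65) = -34.09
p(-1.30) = -3.21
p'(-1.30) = -44.36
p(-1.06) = -14.02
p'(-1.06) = -44.83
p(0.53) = -34.09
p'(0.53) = 26.71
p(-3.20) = -10.60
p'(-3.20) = 55.63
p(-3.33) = -17.95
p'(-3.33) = 57.22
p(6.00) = 457.96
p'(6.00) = 271.79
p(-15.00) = -4144.83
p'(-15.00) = 1721.83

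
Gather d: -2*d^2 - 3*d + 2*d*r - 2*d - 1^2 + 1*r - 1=-2*d^2 + d*(2*r - 5) + r - 2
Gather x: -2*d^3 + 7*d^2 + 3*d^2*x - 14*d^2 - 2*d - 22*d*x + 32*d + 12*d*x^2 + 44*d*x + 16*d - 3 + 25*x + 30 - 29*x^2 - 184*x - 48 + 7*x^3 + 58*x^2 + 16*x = -2*d^3 - 7*d^2 + 46*d + 7*x^3 + x^2*(12*d + 29) + x*(3*d^2 + 22*d - 143) - 21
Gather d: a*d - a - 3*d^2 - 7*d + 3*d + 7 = -a - 3*d^2 + d*(a - 4) + 7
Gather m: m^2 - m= m^2 - m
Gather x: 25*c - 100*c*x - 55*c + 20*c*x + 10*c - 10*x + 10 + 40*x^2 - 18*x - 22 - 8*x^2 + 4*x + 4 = -20*c + 32*x^2 + x*(-80*c - 24) - 8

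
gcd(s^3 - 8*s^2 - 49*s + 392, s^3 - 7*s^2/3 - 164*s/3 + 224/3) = s^2 - s - 56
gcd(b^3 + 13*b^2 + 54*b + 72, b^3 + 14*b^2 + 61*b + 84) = b^2 + 7*b + 12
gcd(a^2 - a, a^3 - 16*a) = a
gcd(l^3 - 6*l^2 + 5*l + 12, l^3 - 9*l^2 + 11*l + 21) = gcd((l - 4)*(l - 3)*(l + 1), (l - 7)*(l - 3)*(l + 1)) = l^2 - 2*l - 3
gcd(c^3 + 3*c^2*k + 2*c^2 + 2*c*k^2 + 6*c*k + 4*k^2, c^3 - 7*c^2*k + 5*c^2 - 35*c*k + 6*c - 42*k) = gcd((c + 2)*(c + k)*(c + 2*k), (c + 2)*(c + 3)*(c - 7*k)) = c + 2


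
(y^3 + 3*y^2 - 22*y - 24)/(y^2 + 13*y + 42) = (y^2 - 3*y - 4)/(y + 7)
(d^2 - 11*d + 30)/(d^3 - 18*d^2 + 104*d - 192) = (d - 5)/(d^2 - 12*d + 32)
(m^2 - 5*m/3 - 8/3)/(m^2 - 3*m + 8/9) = 3*(m + 1)/(3*m - 1)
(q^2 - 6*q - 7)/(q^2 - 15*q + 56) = (q + 1)/(q - 8)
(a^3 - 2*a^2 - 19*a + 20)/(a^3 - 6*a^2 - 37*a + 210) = (a^2 + 3*a - 4)/(a^2 - a - 42)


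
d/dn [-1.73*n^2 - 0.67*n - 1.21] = -3.46*n - 0.67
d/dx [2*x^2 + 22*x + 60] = 4*x + 22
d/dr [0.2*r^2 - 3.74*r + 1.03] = 0.4*r - 3.74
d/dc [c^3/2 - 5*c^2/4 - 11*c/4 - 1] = 3*c^2/2 - 5*c/2 - 11/4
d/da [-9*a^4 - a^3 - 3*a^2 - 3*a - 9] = -36*a^3 - 3*a^2 - 6*a - 3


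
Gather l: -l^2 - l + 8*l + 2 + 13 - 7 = -l^2 + 7*l + 8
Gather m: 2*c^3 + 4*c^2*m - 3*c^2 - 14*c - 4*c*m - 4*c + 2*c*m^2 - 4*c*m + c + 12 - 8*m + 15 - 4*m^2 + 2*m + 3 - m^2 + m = 2*c^3 - 3*c^2 - 17*c + m^2*(2*c - 5) + m*(4*c^2 - 8*c - 5) + 30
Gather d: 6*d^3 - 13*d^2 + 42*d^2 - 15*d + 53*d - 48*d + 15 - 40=6*d^3 + 29*d^2 - 10*d - 25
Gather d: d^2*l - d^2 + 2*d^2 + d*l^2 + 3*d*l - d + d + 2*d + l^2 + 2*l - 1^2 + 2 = d^2*(l + 1) + d*(l^2 + 3*l + 2) + l^2 + 2*l + 1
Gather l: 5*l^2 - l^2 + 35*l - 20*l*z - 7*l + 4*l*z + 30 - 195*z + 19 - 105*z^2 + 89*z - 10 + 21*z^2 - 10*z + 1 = 4*l^2 + l*(28 - 16*z) - 84*z^2 - 116*z + 40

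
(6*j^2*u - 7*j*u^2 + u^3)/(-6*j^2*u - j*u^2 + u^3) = (-6*j^2 + 7*j*u - u^2)/(6*j^2 + j*u - u^2)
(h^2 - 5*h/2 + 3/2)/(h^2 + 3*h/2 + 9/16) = 8*(2*h^2 - 5*h + 3)/(16*h^2 + 24*h + 9)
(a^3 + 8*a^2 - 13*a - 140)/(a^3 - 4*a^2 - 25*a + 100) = (a + 7)/(a - 5)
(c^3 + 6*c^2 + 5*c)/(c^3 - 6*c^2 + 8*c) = (c^2 + 6*c + 5)/(c^2 - 6*c + 8)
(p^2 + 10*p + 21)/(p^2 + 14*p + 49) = (p + 3)/(p + 7)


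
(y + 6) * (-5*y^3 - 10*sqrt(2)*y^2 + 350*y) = -5*y^4 - 30*y^3 - 10*sqrt(2)*y^3 - 60*sqrt(2)*y^2 + 350*y^2 + 2100*y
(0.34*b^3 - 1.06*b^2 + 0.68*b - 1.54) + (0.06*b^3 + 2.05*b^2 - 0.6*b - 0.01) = 0.4*b^3 + 0.99*b^2 + 0.0800000000000001*b - 1.55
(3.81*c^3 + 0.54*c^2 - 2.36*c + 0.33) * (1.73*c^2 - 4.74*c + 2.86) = 6.5913*c^5 - 17.1252*c^4 + 4.2542*c^3 + 13.3017*c^2 - 8.3138*c + 0.9438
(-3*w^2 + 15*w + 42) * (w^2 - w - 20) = -3*w^4 + 18*w^3 + 87*w^2 - 342*w - 840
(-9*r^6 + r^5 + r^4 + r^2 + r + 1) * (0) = 0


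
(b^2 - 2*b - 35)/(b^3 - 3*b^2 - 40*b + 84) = (b + 5)/(b^2 + 4*b - 12)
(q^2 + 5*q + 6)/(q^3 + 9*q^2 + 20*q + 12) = (q + 3)/(q^2 + 7*q + 6)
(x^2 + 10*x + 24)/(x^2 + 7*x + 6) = (x + 4)/(x + 1)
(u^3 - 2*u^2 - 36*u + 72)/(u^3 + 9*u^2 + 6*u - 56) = (u^2 - 36)/(u^2 + 11*u + 28)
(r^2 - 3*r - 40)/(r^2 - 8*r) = (r + 5)/r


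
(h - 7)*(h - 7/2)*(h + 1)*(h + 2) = h^4 - 15*h^3/2 - 5*h^2 + 105*h/2 + 49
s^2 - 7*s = s*(s - 7)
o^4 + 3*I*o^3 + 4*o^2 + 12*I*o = o*(o - 2*I)*(o + 2*I)*(o + 3*I)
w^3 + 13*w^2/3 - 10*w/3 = w*(w - 2/3)*(w + 5)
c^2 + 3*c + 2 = (c + 1)*(c + 2)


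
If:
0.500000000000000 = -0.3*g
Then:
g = -1.67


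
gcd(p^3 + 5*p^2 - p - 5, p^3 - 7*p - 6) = p + 1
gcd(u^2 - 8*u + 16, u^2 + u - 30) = 1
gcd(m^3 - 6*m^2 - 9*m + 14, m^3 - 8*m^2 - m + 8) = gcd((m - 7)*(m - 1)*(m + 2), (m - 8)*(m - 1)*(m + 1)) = m - 1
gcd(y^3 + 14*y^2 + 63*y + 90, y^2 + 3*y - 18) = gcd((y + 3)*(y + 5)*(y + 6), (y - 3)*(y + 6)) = y + 6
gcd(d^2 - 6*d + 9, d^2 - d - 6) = d - 3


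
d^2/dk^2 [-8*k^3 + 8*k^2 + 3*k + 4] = 16 - 48*k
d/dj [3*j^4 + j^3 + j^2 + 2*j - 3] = 12*j^3 + 3*j^2 + 2*j + 2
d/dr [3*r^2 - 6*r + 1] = 6*r - 6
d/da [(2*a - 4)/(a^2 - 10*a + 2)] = 2*(a^2 - 10*a - 2*(a - 5)*(a - 2) + 2)/(a^2 - 10*a + 2)^2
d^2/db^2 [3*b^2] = 6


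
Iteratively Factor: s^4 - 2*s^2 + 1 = (s - 1)*(s^3 + s^2 - s - 1) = (s - 1)^2*(s^2 + 2*s + 1) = (s - 1)^2*(s + 1)*(s + 1)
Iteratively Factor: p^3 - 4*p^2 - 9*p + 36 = (p - 4)*(p^2 - 9) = (p - 4)*(p - 3)*(p + 3)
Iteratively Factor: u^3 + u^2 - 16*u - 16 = (u + 1)*(u^2 - 16) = (u - 4)*(u + 1)*(u + 4)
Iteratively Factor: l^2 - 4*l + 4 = (l - 2)*(l - 2)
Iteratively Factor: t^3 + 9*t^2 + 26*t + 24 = (t + 2)*(t^2 + 7*t + 12) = (t + 2)*(t + 3)*(t + 4)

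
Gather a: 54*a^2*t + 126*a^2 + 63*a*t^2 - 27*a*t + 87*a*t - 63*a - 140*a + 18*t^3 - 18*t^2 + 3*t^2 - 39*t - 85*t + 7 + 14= a^2*(54*t + 126) + a*(63*t^2 + 60*t - 203) + 18*t^3 - 15*t^2 - 124*t + 21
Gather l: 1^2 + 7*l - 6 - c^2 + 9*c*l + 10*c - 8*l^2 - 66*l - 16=-c^2 + 10*c - 8*l^2 + l*(9*c - 59) - 21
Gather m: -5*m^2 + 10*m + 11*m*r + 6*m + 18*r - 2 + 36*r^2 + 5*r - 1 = -5*m^2 + m*(11*r + 16) + 36*r^2 + 23*r - 3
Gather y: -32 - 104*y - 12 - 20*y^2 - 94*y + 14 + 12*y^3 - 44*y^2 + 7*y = 12*y^3 - 64*y^2 - 191*y - 30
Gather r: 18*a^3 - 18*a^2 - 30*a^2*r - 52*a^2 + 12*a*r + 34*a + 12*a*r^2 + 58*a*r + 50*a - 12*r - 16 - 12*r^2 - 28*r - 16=18*a^3 - 70*a^2 + 84*a + r^2*(12*a - 12) + r*(-30*a^2 + 70*a - 40) - 32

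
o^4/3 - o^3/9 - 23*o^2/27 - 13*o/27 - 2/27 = (o/3 + 1/3)*(o - 2)*(o + 1/3)^2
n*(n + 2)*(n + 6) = n^3 + 8*n^2 + 12*n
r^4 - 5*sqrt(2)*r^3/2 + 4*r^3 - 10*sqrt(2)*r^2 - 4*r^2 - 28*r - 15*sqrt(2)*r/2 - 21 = (r + 1)*(r + 3)*(r - 7*sqrt(2)/2)*(r + sqrt(2))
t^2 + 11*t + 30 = (t + 5)*(t + 6)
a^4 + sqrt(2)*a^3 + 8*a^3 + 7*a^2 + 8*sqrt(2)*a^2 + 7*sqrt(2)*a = a*(a + 1)*(a + 7)*(a + sqrt(2))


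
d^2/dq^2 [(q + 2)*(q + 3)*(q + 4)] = 6*q + 18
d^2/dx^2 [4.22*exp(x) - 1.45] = 4.22*exp(x)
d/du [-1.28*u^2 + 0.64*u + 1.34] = 0.64 - 2.56*u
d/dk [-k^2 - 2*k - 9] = -2*k - 2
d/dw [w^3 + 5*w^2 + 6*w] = 3*w^2 + 10*w + 6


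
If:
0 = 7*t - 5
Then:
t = 5/7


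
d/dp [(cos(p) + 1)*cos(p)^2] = -(3*cos(p) + 2)*sin(p)*cos(p)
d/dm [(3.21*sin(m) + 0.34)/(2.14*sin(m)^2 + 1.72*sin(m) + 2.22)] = (-6.8694*sin(m)^2 - 1.4552*sin(m) + 6.5414)*cos(m)/(4.5796*sin(m)^4 + 7.3616*sin(m)^3 + 12.46*sin(m)^2 + 7.6368*sin(m) + 4.9284)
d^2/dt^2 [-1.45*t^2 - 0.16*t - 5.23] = -2.90000000000000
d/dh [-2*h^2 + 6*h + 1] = 6 - 4*h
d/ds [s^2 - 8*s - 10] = 2*s - 8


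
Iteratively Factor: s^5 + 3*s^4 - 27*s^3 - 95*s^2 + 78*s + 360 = (s + 3)*(s^4 - 27*s^2 - 14*s + 120) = (s - 2)*(s + 3)*(s^3 + 2*s^2 - 23*s - 60) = (s - 5)*(s - 2)*(s + 3)*(s^2 + 7*s + 12) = (s - 5)*(s - 2)*(s + 3)^2*(s + 4)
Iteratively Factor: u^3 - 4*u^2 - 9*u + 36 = (u + 3)*(u^2 - 7*u + 12) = (u - 3)*(u + 3)*(u - 4)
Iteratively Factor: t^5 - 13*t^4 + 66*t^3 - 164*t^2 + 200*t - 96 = (t - 4)*(t^4 - 9*t^3 + 30*t^2 - 44*t + 24) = (t - 4)*(t - 3)*(t^3 - 6*t^2 + 12*t - 8) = (t - 4)*(t - 3)*(t - 2)*(t^2 - 4*t + 4) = (t - 4)*(t - 3)*(t - 2)^2*(t - 2)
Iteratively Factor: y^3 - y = (y)*(y^2 - 1) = y*(y - 1)*(y + 1)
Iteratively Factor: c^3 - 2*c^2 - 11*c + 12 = (c + 3)*(c^2 - 5*c + 4) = (c - 4)*(c + 3)*(c - 1)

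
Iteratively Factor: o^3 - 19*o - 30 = (o + 2)*(o^2 - 2*o - 15) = (o - 5)*(o + 2)*(o + 3)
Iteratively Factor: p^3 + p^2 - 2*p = (p - 1)*(p^2 + 2*p) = (p - 1)*(p + 2)*(p)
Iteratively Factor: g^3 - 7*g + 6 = (g - 1)*(g^2 + g - 6) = (g - 2)*(g - 1)*(g + 3)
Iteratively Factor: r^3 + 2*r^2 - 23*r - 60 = (r + 3)*(r^2 - r - 20) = (r - 5)*(r + 3)*(r + 4)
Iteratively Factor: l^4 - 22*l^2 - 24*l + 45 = (l + 3)*(l^3 - 3*l^2 - 13*l + 15) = (l - 1)*(l + 3)*(l^2 - 2*l - 15) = (l - 5)*(l - 1)*(l + 3)*(l + 3)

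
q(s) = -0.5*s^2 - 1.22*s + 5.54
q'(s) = -1.0*s - 1.22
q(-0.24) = 5.80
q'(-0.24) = -0.98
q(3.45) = -4.62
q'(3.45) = -4.67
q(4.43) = -9.68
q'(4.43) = -5.65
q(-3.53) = 3.62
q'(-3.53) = 2.31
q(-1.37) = 6.27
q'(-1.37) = 0.15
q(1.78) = 1.78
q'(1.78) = -3.00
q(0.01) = 5.53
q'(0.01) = -1.23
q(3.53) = -5.00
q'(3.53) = -4.75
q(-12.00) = -51.82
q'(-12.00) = 10.78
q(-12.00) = -51.82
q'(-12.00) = 10.78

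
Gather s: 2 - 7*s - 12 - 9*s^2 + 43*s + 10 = -9*s^2 + 36*s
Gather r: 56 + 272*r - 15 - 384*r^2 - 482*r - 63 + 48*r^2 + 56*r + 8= -336*r^2 - 154*r - 14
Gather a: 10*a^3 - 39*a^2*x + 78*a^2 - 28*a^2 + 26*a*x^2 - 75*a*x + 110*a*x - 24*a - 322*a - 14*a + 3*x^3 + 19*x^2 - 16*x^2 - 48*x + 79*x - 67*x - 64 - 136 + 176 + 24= 10*a^3 + a^2*(50 - 39*x) + a*(26*x^2 + 35*x - 360) + 3*x^3 + 3*x^2 - 36*x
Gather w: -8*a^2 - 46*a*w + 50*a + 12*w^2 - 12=-8*a^2 - 46*a*w + 50*a + 12*w^2 - 12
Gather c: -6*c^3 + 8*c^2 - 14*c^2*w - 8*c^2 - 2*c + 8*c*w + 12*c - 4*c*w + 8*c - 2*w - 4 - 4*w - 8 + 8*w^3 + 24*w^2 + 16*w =-6*c^3 - 14*c^2*w + c*(4*w + 18) + 8*w^3 + 24*w^2 + 10*w - 12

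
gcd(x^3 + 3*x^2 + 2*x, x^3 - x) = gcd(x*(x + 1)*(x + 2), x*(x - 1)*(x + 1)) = x^2 + x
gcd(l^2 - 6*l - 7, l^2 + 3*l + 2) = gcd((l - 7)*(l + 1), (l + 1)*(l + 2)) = l + 1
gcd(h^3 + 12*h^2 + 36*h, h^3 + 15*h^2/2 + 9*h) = h^2 + 6*h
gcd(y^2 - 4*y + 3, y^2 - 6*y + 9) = y - 3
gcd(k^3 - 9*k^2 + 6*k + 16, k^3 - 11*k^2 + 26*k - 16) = k^2 - 10*k + 16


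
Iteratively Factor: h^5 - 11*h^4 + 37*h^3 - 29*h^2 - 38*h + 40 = (h - 1)*(h^4 - 10*h^3 + 27*h^2 - 2*h - 40) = (h - 4)*(h - 1)*(h^3 - 6*h^2 + 3*h + 10) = (h - 4)*(h - 2)*(h - 1)*(h^2 - 4*h - 5) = (h - 5)*(h - 4)*(h - 2)*(h - 1)*(h + 1)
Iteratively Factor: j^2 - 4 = (j + 2)*(j - 2)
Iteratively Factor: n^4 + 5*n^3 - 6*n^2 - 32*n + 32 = (n + 4)*(n^3 + n^2 - 10*n + 8) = (n - 2)*(n + 4)*(n^2 + 3*n - 4) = (n - 2)*(n + 4)^2*(n - 1)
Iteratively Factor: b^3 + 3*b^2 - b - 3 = (b - 1)*(b^2 + 4*b + 3) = (b - 1)*(b + 1)*(b + 3)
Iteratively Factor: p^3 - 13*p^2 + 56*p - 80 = (p - 4)*(p^2 - 9*p + 20) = (p - 5)*(p - 4)*(p - 4)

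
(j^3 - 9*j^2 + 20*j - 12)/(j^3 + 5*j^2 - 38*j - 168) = (j^2 - 3*j + 2)/(j^2 + 11*j + 28)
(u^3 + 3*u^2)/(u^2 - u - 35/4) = 4*u^2*(u + 3)/(4*u^2 - 4*u - 35)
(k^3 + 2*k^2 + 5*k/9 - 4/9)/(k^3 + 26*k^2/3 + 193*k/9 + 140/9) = (3*k^2 + 2*k - 1)/(3*k^2 + 22*k + 35)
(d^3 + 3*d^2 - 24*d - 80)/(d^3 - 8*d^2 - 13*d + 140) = (d + 4)/(d - 7)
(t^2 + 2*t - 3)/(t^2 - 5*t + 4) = (t + 3)/(t - 4)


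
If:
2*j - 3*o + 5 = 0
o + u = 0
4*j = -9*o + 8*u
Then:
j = -85/46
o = 10/23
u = -10/23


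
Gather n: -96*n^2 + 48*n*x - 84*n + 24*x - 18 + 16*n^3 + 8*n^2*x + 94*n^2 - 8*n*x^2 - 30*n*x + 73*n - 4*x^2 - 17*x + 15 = 16*n^3 + n^2*(8*x - 2) + n*(-8*x^2 + 18*x - 11) - 4*x^2 + 7*x - 3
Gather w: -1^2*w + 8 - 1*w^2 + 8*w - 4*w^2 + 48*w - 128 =-5*w^2 + 55*w - 120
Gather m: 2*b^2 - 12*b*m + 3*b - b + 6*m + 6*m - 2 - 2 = 2*b^2 + 2*b + m*(12 - 12*b) - 4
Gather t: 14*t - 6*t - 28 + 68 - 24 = 8*t + 16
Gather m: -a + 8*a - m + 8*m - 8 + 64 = 7*a + 7*m + 56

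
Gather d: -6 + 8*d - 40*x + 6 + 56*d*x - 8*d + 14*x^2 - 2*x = 56*d*x + 14*x^2 - 42*x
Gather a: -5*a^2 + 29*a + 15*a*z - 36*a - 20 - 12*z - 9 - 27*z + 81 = -5*a^2 + a*(15*z - 7) - 39*z + 52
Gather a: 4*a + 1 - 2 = 4*a - 1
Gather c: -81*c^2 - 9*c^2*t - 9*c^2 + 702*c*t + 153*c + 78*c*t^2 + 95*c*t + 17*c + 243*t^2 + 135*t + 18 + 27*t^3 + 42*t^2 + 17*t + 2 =c^2*(-9*t - 90) + c*(78*t^2 + 797*t + 170) + 27*t^3 + 285*t^2 + 152*t + 20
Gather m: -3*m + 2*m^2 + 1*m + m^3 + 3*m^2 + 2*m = m^3 + 5*m^2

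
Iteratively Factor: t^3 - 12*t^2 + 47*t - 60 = (t - 5)*(t^2 - 7*t + 12) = (t - 5)*(t - 3)*(t - 4)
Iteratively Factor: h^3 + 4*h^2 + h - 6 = (h - 1)*(h^2 + 5*h + 6) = (h - 1)*(h + 3)*(h + 2)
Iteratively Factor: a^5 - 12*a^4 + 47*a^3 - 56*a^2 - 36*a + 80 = (a + 1)*(a^4 - 13*a^3 + 60*a^2 - 116*a + 80) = (a - 2)*(a + 1)*(a^3 - 11*a^2 + 38*a - 40) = (a - 5)*(a - 2)*(a + 1)*(a^2 - 6*a + 8) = (a - 5)*(a - 4)*(a - 2)*(a + 1)*(a - 2)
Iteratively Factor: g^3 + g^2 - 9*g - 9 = (g + 1)*(g^2 - 9) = (g - 3)*(g + 1)*(g + 3)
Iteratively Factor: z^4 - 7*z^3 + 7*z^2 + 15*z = (z + 1)*(z^3 - 8*z^2 + 15*z) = z*(z + 1)*(z^2 - 8*z + 15) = z*(z - 5)*(z + 1)*(z - 3)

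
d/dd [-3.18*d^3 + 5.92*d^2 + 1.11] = d*(11.84 - 9.54*d)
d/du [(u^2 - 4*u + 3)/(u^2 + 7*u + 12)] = (11*u^2 + 18*u - 69)/(u^4 + 14*u^3 + 73*u^2 + 168*u + 144)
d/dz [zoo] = 0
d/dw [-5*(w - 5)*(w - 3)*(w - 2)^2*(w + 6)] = -25*w^4 + 120*w^3 + 315*w^2 - 2140*w + 2460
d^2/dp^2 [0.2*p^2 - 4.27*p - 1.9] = 0.400000000000000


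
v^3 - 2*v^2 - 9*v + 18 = (v - 3)*(v - 2)*(v + 3)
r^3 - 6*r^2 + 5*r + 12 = (r - 4)*(r - 3)*(r + 1)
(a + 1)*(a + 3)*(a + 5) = a^3 + 9*a^2 + 23*a + 15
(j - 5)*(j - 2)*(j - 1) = j^3 - 8*j^2 + 17*j - 10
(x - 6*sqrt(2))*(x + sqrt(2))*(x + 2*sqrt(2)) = x^3 - 3*sqrt(2)*x^2 - 32*x - 24*sqrt(2)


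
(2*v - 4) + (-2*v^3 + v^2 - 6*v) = -2*v^3 + v^2 - 4*v - 4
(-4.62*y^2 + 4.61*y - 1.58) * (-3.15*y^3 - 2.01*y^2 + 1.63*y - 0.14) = 14.553*y^5 - 5.2353*y^4 - 11.8197*y^3 + 11.3369*y^2 - 3.2208*y + 0.2212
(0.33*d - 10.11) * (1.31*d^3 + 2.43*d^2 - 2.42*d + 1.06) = 0.4323*d^4 - 12.4422*d^3 - 25.3659*d^2 + 24.816*d - 10.7166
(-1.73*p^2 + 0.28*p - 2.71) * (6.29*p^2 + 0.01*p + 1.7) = -10.8817*p^4 + 1.7439*p^3 - 19.9841*p^2 + 0.4489*p - 4.607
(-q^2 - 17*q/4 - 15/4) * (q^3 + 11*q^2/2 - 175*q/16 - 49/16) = -q^5 - 39*q^4/4 - 259*q^3/16 + 1851*q^2/64 + 1729*q/32 + 735/64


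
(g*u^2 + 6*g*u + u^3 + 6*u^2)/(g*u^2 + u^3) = (u + 6)/u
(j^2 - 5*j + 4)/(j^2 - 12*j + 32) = (j - 1)/(j - 8)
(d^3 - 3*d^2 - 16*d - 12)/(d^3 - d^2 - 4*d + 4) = (d^2 - 5*d - 6)/(d^2 - 3*d + 2)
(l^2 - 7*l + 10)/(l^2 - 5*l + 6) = (l - 5)/(l - 3)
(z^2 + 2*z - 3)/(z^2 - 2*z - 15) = (z - 1)/(z - 5)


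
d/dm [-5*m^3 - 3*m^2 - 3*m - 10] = -15*m^2 - 6*m - 3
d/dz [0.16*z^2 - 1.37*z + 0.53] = 0.32*z - 1.37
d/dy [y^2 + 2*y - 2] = 2*y + 2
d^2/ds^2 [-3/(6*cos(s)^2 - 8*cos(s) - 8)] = 3*(36*sin(s)^4 - 82*sin(s)^2 + 29*cos(s) - 9*cos(3*s) - 10)/(2*(cos(s) - 2)^3*(3*cos(s) + 2)^3)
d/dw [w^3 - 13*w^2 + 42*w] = 3*w^2 - 26*w + 42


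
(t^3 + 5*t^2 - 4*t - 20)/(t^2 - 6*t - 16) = (t^2 + 3*t - 10)/(t - 8)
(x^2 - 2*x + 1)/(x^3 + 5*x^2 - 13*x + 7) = 1/(x + 7)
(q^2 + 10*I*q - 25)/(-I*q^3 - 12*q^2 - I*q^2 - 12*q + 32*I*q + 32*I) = (I*q^2 - 10*q - 25*I)/(q^3 + q^2*(1 - 12*I) + q*(-32 - 12*I) - 32)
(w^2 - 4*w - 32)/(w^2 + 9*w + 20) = (w - 8)/(w + 5)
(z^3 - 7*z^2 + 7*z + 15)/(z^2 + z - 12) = (z^2 - 4*z - 5)/(z + 4)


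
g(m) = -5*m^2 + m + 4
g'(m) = 1 - 10*m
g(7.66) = -281.72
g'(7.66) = -75.60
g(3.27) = -46.19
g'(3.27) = -31.70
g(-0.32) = 3.17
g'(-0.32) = 4.20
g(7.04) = -236.77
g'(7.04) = -69.40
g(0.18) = 4.02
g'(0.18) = -0.80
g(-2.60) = -32.40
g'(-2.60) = 27.00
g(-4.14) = -85.84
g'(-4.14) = 42.40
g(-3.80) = -72.00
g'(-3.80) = 39.00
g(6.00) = -170.00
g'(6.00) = -59.00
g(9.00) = -392.00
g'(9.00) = -89.00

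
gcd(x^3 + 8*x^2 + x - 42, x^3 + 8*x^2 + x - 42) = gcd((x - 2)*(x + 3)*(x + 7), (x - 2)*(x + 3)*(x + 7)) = x^3 + 8*x^2 + x - 42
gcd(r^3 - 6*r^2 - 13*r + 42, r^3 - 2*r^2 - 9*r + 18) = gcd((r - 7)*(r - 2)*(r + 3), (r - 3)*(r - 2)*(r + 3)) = r^2 + r - 6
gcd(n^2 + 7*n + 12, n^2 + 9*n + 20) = n + 4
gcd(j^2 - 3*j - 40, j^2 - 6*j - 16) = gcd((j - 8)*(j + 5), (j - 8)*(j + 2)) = j - 8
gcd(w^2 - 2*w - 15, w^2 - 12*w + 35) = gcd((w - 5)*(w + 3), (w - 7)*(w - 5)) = w - 5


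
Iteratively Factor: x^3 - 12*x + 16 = (x - 2)*(x^2 + 2*x - 8) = (x - 2)^2*(x + 4)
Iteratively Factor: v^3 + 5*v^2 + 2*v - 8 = (v - 1)*(v^2 + 6*v + 8) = (v - 1)*(v + 4)*(v + 2)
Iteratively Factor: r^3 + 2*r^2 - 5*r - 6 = (r + 1)*(r^2 + r - 6) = (r + 1)*(r + 3)*(r - 2)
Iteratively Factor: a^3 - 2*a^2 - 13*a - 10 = (a + 2)*(a^2 - 4*a - 5) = (a - 5)*(a + 2)*(a + 1)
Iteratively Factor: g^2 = (g)*(g)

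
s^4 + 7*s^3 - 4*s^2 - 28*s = s*(s - 2)*(s + 2)*(s + 7)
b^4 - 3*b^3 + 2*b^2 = b^2*(b - 2)*(b - 1)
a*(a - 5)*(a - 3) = a^3 - 8*a^2 + 15*a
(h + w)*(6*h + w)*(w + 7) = 6*h^2*w + 42*h^2 + 7*h*w^2 + 49*h*w + w^3 + 7*w^2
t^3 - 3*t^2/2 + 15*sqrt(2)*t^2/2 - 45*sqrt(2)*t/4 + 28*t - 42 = (t - 3/2)*(t + 7*sqrt(2)/2)*(t + 4*sqrt(2))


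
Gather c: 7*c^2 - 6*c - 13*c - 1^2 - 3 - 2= 7*c^2 - 19*c - 6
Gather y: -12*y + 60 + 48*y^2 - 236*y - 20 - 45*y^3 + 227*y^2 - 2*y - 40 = -45*y^3 + 275*y^2 - 250*y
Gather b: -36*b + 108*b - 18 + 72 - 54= 72*b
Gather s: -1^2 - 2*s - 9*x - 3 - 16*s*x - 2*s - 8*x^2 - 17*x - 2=s*(-16*x - 4) - 8*x^2 - 26*x - 6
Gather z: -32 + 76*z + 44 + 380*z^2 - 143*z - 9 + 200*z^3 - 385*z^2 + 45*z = 200*z^3 - 5*z^2 - 22*z + 3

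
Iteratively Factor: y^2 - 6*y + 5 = (y - 5)*(y - 1)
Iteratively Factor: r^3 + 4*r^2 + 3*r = (r)*(r^2 + 4*r + 3) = r*(r + 3)*(r + 1)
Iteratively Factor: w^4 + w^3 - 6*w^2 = (w)*(w^3 + w^2 - 6*w) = w*(w - 2)*(w^2 + 3*w) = w*(w - 2)*(w + 3)*(w)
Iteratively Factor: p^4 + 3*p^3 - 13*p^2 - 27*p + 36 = (p - 1)*(p^3 + 4*p^2 - 9*p - 36) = (p - 1)*(p + 4)*(p^2 - 9) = (p - 3)*(p - 1)*(p + 4)*(p + 3)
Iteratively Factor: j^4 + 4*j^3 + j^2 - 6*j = (j + 3)*(j^3 + j^2 - 2*j) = (j + 2)*(j + 3)*(j^2 - j) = j*(j + 2)*(j + 3)*(j - 1)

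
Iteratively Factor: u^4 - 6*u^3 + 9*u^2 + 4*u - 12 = (u + 1)*(u^3 - 7*u^2 + 16*u - 12) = (u - 3)*(u + 1)*(u^2 - 4*u + 4) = (u - 3)*(u - 2)*(u + 1)*(u - 2)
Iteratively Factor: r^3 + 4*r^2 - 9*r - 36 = (r - 3)*(r^2 + 7*r + 12) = (r - 3)*(r + 4)*(r + 3)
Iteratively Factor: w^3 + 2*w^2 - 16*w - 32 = (w + 2)*(w^2 - 16) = (w + 2)*(w + 4)*(w - 4)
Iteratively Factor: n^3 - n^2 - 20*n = (n - 5)*(n^2 + 4*n) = (n - 5)*(n + 4)*(n)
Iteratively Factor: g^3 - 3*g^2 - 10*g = (g)*(g^2 - 3*g - 10) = g*(g + 2)*(g - 5)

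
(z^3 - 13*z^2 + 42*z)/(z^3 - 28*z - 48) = z*(z - 7)/(z^2 + 6*z + 8)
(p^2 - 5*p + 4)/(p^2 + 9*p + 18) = (p^2 - 5*p + 4)/(p^2 + 9*p + 18)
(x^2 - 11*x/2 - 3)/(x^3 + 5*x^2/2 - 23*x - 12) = (x - 6)/(x^2 + 2*x - 24)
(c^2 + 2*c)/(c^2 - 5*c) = (c + 2)/(c - 5)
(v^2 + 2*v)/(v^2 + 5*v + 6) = v/(v + 3)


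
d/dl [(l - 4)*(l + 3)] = 2*l - 1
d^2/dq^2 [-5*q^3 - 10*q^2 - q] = -30*q - 20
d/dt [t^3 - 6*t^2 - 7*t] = 3*t^2 - 12*t - 7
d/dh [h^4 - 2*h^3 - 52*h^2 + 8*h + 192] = 4*h^3 - 6*h^2 - 104*h + 8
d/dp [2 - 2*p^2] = -4*p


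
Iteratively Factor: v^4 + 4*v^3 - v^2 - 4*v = (v)*(v^3 + 4*v^2 - v - 4) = v*(v - 1)*(v^2 + 5*v + 4) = v*(v - 1)*(v + 1)*(v + 4)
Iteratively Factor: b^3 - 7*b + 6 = (b - 1)*(b^2 + b - 6) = (b - 1)*(b + 3)*(b - 2)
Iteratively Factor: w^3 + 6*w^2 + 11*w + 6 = (w + 3)*(w^2 + 3*w + 2) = (w + 2)*(w + 3)*(w + 1)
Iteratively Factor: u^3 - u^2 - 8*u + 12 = (u - 2)*(u^2 + u - 6) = (u - 2)*(u + 3)*(u - 2)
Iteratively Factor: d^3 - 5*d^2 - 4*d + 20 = (d - 5)*(d^2 - 4) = (d - 5)*(d - 2)*(d + 2)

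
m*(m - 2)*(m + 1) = m^3 - m^2 - 2*m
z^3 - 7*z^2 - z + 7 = (z - 7)*(z - 1)*(z + 1)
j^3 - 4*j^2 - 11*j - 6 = (j - 6)*(j + 1)^2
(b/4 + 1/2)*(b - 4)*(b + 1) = b^3/4 - b^2/4 - 5*b/2 - 2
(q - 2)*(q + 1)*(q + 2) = q^3 + q^2 - 4*q - 4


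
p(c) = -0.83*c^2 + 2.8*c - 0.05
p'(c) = 2.8 - 1.66*c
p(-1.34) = -5.29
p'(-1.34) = 5.02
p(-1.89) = -8.31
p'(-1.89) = 5.94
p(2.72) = 1.43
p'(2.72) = -1.72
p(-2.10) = -9.59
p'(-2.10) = 6.29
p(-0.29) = -0.93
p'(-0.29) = 3.28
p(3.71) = -1.09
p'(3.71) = -3.36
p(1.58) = 2.30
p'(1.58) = 0.18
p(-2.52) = -12.38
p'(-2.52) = 6.98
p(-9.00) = -92.48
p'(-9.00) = 17.74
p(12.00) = -85.97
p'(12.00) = -17.12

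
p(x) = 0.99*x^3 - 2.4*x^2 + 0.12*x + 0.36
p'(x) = 2.97*x^2 - 4.8*x + 0.12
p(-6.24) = -334.38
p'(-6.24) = 145.72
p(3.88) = 22.52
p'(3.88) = 26.21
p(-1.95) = -16.34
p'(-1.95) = 20.77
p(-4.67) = -153.37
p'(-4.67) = 87.31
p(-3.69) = -82.50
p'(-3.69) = 58.27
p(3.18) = 8.31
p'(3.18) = 14.89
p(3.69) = 17.87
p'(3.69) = 22.85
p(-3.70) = -83.09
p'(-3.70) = 58.54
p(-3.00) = -48.33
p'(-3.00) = 41.25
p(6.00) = 128.52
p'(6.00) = 78.24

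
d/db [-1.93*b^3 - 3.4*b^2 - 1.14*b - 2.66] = -5.79*b^2 - 6.8*b - 1.14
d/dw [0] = 0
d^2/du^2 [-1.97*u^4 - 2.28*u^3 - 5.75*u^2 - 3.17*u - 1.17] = -23.64*u^2 - 13.68*u - 11.5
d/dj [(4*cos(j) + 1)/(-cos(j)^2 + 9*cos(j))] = (-4*sin(j) + 9*sin(j)/cos(j)^2 - 2*tan(j))/(cos(j) - 9)^2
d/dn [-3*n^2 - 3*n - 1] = -6*n - 3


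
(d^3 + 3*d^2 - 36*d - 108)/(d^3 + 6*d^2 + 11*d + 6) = (d^2 - 36)/(d^2 + 3*d + 2)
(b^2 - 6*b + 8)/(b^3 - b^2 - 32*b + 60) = (b - 4)/(b^2 + b - 30)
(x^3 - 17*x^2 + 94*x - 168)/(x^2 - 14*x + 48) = (x^2 - 11*x + 28)/(x - 8)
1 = 1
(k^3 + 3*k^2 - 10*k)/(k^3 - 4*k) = (k + 5)/(k + 2)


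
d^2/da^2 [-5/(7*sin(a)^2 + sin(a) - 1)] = 5*(196*sin(a)^4 + 21*sin(a)^3 - 265*sin(a)^2 - 41*sin(a) - 16)/(7*sin(a)^2 + sin(a) - 1)^3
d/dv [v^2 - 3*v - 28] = 2*v - 3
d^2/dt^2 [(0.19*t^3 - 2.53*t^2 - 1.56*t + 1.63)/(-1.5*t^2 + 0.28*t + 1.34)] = (-4.44089209850063e-16*t^5 + 7.105427357601e-15*t^4 + 8.35160800000001*t^3 + 8.079072*t^2 + 20.874216*t + 1.106928)/(3.375*t^6 - 1.89*t^5 - 8.6922*t^4 + 3.354848*t^3 + 7.765032*t^2 - 1.508304*t - 2.406104)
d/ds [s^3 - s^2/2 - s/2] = 3*s^2 - s - 1/2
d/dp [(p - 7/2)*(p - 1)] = 2*p - 9/2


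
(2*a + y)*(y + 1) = 2*a*y + 2*a + y^2 + y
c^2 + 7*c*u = c*(c + 7*u)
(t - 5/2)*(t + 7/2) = t^2 + t - 35/4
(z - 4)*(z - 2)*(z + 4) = z^3 - 2*z^2 - 16*z + 32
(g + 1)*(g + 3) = g^2 + 4*g + 3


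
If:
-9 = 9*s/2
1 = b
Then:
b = 1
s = -2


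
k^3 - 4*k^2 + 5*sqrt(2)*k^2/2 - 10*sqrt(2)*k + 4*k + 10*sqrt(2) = (k - 2)^2*(k + 5*sqrt(2)/2)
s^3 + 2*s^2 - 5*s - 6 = (s - 2)*(s + 1)*(s + 3)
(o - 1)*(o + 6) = o^2 + 5*o - 6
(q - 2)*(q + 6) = q^2 + 4*q - 12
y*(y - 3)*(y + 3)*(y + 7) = y^4 + 7*y^3 - 9*y^2 - 63*y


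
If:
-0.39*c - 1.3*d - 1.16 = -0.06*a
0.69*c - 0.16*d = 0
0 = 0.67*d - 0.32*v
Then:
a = 11.0681375730045*v + 19.3333333333333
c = 0.110750594851828*v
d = 0.477611940298507*v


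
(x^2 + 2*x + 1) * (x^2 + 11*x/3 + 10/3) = x^4 + 17*x^3/3 + 35*x^2/3 + 31*x/3 + 10/3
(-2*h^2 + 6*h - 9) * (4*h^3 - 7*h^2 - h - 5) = -8*h^5 + 38*h^4 - 76*h^3 + 67*h^2 - 21*h + 45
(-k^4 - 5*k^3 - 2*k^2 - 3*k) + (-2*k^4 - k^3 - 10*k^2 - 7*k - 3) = -3*k^4 - 6*k^3 - 12*k^2 - 10*k - 3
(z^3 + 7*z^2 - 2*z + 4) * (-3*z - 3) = -3*z^4 - 24*z^3 - 15*z^2 - 6*z - 12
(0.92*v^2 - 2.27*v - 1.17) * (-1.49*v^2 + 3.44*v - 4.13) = -1.3708*v^4 + 6.5471*v^3 - 9.8651*v^2 + 5.3503*v + 4.8321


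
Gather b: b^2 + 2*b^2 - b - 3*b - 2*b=3*b^2 - 6*b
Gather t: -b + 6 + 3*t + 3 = -b + 3*t + 9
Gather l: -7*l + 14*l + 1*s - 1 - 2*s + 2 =7*l - s + 1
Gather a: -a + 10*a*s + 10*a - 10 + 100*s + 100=a*(10*s + 9) + 100*s + 90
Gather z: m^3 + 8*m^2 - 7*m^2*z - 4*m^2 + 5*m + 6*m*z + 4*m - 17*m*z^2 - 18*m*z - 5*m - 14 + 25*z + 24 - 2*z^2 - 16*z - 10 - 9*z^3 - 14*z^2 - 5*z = m^3 + 4*m^2 + 4*m - 9*z^3 + z^2*(-17*m - 16) + z*(-7*m^2 - 12*m + 4)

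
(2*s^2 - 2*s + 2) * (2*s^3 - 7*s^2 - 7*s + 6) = 4*s^5 - 18*s^4 + 4*s^3 + 12*s^2 - 26*s + 12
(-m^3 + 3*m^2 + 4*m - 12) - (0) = -m^3 + 3*m^2 + 4*m - 12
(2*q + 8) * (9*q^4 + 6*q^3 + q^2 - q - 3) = 18*q^5 + 84*q^4 + 50*q^3 + 6*q^2 - 14*q - 24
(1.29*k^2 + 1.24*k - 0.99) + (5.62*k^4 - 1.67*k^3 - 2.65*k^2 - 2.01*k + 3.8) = 5.62*k^4 - 1.67*k^3 - 1.36*k^2 - 0.77*k + 2.81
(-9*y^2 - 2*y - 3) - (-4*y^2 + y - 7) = -5*y^2 - 3*y + 4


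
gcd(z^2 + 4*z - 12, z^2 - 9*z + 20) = 1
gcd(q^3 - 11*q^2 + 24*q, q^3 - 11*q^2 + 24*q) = q^3 - 11*q^2 + 24*q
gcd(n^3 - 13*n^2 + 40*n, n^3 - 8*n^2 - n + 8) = n - 8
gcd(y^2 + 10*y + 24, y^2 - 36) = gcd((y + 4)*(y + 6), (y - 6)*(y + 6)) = y + 6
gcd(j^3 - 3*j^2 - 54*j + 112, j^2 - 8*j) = j - 8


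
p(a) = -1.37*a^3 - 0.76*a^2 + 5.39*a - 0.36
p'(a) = -4.11*a^2 - 1.52*a + 5.39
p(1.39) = 1.98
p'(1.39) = -4.66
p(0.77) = 2.71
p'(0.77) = 1.78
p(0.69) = 2.55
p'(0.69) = 2.38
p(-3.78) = 42.40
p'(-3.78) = -47.59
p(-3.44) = 27.87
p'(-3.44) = -38.02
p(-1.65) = -5.17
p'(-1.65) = -3.29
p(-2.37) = 0.83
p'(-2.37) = -14.09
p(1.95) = -2.90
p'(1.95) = -13.20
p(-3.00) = 13.62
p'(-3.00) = -27.04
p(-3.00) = 13.62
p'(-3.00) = -27.04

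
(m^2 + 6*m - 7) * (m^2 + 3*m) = m^4 + 9*m^3 + 11*m^2 - 21*m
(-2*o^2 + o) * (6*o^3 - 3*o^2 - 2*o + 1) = -12*o^5 + 12*o^4 + o^3 - 4*o^2 + o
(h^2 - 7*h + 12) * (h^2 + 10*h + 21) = h^4 + 3*h^3 - 37*h^2 - 27*h + 252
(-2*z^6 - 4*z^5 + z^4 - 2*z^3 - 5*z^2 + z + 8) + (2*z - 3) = -2*z^6 - 4*z^5 + z^4 - 2*z^3 - 5*z^2 + 3*z + 5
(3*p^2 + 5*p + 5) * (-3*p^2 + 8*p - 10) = -9*p^4 + 9*p^3 - 5*p^2 - 10*p - 50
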